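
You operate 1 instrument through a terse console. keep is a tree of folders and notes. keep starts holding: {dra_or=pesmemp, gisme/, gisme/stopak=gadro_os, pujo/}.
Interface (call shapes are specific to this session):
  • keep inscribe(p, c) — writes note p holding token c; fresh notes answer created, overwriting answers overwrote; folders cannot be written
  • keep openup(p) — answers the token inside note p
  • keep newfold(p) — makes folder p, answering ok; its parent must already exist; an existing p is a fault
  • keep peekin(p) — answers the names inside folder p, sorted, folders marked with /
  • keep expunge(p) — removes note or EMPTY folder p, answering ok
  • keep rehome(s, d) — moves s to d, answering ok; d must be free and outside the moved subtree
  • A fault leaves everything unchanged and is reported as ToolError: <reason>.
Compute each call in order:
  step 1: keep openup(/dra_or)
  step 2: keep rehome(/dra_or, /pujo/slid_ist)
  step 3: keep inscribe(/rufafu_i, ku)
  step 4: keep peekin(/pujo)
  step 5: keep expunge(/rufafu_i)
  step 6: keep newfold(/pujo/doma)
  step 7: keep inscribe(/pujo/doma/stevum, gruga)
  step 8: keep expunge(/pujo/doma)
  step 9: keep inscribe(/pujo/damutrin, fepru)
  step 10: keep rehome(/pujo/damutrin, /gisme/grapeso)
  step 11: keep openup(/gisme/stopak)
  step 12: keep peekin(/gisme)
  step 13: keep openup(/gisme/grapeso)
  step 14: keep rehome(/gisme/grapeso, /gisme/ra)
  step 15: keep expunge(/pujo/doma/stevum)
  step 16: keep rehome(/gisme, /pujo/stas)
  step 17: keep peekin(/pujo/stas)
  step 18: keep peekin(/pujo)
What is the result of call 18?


Answer: [doma/, slid_ist, stas/]

Derivation:
-> keep openup(p=/dra_or)
<- pesmemp
-> keep rehome(s=/dra_or, d=/pujo/slid_ist)
<- ok
-> keep inscribe(p=/rufafu_i, c=ku)
<- created
-> keep peekin(p=/pujo)
<- [slid_ist]
-> keep expunge(p=/rufafu_i)
<- ok
-> keep newfold(p=/pujo/doma)
<- ok
-> keep inscribe(p=/pujo/doma/stevum, c=gruga)
<- created
-> keep expunge(p=/pujo/doma)
<- ToolError: not empty
-> keep inscribe(p=/pujo/damutrin, c=fepru)
<- created
-> keep rehome(s=/pujo/damutrin, d=/gisme/grapeso)
<- ok
-> keep openup(p=/gisme/stopak)
<- gadro_os
-> keep peekin(p=/gisme)
<- [grapeso, stopak]
-> keep openup(p=/gisme/grapeso)
<- fepru
-> keep rehome(s=/gisme/grapeso, d=/gisme/ra)
<- ok
-> keep expunge(p=/pujo/doma/stevum)
<- ok
-> keep rehome(s=/gisme, d=/pujo/stas)
<- ok
-> keep peekin(p=/pujo/stas)
<- [ra, stopak]
-> keep peekin(p=/pujo)
<- [doma/, slid_ist, stas/]


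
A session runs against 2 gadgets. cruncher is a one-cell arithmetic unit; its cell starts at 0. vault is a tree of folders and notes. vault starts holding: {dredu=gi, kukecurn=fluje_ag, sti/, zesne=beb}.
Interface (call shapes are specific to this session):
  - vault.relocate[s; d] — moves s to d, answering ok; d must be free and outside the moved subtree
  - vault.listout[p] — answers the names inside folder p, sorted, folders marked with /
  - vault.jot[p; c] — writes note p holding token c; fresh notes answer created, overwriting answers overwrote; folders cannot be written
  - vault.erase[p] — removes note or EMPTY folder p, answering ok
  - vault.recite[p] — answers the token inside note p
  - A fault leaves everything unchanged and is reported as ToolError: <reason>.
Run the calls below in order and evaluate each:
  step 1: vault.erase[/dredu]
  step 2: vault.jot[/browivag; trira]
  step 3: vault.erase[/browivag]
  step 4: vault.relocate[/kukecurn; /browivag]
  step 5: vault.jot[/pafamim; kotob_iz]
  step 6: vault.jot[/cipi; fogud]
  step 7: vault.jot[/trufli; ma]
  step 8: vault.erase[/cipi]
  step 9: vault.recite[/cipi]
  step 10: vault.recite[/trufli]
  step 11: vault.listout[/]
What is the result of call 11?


[in] erase p: /dredu
= ok
[in] jot p: /browivag c: trira
= created
[in] erase p: /browivag
= ok
[in] relocate s: /kukecurn d: /browivag
= ok
[in] jot p: /pafamim c: kotob_iz
= created
[in] jot p: /cipi c: fogud
= created
[in] jot p: /trufli c: ma
= created
[in] erase p: /cipi
= ok
[in] recite p: /cipi
= ToolError: not found
[in] recite p: /trufli
= ma
[in] listout p: /
= [browivag, pafamim, sti/, trufli, zesne]

Answer: [browivag, pafamim, sti/, trufli, zesne]


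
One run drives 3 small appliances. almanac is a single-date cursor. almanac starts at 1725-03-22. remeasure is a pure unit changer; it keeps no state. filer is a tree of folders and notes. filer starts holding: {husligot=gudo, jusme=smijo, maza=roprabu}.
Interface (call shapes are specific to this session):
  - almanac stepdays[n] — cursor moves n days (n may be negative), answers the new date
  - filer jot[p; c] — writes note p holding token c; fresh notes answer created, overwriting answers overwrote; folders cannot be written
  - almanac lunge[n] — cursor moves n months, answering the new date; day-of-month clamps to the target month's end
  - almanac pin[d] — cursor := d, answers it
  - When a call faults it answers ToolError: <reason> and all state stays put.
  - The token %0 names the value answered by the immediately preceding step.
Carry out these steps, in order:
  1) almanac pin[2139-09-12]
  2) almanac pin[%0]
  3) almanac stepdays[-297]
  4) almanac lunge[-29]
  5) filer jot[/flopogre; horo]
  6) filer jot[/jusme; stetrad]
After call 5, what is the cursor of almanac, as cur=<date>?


Answer: cur=2136-06-19

Derivation:
% almanac pin(d: 2139-09-12) => 2139-09-12
% almanac pin(d: %0) => 2139-09-12
% almanac stepdays(n: -297) => 2138-11-19
% almanac lunge(n: -29) => 2136-06-19
% filer jot(p: /flopogre, c: horo) => created
% filer jot(p: /jusme, c: stetrad) => overwrote


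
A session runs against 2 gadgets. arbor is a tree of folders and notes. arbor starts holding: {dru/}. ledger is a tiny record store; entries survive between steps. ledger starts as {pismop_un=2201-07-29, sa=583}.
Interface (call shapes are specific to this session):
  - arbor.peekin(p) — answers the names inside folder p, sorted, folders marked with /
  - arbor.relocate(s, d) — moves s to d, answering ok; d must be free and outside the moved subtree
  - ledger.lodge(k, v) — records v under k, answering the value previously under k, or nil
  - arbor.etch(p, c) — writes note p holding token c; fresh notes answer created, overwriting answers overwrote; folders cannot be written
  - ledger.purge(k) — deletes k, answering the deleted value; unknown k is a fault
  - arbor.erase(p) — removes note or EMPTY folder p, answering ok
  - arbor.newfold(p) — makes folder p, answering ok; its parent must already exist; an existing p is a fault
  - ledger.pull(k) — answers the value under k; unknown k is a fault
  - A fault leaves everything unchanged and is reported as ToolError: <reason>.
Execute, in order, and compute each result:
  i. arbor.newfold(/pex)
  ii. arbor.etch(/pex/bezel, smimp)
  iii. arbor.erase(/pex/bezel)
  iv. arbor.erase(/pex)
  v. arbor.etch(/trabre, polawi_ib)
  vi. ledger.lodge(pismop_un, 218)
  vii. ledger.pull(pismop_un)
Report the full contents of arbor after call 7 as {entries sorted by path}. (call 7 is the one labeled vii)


CALL arbor.newfold[/pex]
RET  ok
CALL arbor.etch[/pex/bezel; smimp]
RET  created
CALL arbor.erase[/pex/bezel]
RET  ok
CALL arbor.erase[/pex]
RET  ok
CALL arbor.etch[/trabre; polawi_ib]
RET  created
CALL ledger.lodge[pismop_un; 218]
RET  2201-07-29
CALL ledger.pull[pismop_un]
RET  218

Answer: {dru/, trabre=polawi_ib}


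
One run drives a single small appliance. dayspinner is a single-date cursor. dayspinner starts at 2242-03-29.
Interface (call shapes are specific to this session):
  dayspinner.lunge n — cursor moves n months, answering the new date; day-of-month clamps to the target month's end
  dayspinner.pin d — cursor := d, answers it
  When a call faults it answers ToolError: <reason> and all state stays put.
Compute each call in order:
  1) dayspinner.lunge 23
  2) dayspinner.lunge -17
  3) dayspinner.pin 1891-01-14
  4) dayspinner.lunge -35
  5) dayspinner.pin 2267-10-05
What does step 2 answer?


-- 1. dayspinner.lunge(n: 23) -> 2244-02-29
-- 2. dayspinner.lunge(n: -17) -> 2242-09-29
-- 3. dayspinner.pin(d: 1891-01-14) -> 1891-01-14
-- 4. dayspinner.lunge(n: -35) -> 1888-02-14
-- 5. dayspinner.pin(d: 2267-10-05) -> 2267-10-05

Answer: 2242-09-29


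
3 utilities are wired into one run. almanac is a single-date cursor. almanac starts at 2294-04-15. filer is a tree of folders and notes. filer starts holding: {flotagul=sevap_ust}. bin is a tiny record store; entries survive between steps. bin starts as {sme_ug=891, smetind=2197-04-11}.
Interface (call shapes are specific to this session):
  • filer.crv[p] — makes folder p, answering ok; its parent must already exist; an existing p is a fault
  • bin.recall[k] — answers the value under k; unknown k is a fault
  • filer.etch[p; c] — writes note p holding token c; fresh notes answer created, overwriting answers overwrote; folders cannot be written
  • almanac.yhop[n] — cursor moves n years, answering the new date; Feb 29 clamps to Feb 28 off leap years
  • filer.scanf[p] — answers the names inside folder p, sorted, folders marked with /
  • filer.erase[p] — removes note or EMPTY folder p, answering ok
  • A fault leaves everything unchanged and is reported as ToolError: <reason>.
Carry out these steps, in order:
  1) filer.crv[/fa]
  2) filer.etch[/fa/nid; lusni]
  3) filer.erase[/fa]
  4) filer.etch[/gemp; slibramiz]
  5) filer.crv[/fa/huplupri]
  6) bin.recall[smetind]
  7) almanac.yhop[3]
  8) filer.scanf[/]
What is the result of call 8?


Answer: [fa/, flotagul, gemp]

Derivation:
Step: filer.crv[p='/fa']
Result: ok
Step: filer.etch[p='/fa/nid'; c='lusni']
Result: created
Step: filer.erase[p='/fa']
Result: ToolError: not empty
Step: filer.etch[p='/gemp'; c='slibramiz']
Result: created
Step: filer.crv[p='/fa/huplupri']
Result: ok
Step: bin.recall[k='smetind']
Result: 2197-04-11
Step: almanac.yhop[n='3']
Result: 2297-04-15
Step: filer.scanf[p='/']
Result: [fa/, flotagul, gemp]


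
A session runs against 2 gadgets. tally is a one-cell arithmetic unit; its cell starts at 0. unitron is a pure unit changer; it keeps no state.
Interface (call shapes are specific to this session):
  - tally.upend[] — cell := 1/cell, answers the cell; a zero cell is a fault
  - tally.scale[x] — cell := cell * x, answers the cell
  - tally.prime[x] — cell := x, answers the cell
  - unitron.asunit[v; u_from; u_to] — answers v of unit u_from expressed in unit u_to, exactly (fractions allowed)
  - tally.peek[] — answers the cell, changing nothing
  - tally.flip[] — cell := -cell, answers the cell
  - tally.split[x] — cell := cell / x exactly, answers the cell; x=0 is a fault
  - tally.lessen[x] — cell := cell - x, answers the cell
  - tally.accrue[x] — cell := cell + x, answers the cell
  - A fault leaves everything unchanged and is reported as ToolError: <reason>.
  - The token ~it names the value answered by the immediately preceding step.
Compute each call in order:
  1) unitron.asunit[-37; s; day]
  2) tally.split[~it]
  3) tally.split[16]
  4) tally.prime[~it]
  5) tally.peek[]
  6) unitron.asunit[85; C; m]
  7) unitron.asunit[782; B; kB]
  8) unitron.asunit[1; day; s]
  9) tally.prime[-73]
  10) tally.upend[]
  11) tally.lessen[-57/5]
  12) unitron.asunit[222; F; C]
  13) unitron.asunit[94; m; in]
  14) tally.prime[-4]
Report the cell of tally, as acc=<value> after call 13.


I invoke unitron.asunit(-37, s, day), and observe -37/86400.
I run tally.split(~it): 0.
Using tally.split(16), and see 0.
I try tally.prime(~it): 0.
I call tally.peek(), giving 0.
Then unitron.asunit(85, C, m), yielding ToolError: incompatible units.
Calling unitron.asunit(782, B, kB), giving 391/500.
I invoke unitron.asunit(1, day, s), and observe 86400.
I try tally.prime(-73), yielding -73.
I run tally.upend, and see -1/73.
I invoke tally.lessen(-57/5), and get 4156/365.
Then unitron.asunit(222, F, C), — result: 950/9.
I invoke unitron.asunit(94, m, in), and observe 470000/127.
Using tally.prime(-4), and see -4.

Answer: acc=4156/365


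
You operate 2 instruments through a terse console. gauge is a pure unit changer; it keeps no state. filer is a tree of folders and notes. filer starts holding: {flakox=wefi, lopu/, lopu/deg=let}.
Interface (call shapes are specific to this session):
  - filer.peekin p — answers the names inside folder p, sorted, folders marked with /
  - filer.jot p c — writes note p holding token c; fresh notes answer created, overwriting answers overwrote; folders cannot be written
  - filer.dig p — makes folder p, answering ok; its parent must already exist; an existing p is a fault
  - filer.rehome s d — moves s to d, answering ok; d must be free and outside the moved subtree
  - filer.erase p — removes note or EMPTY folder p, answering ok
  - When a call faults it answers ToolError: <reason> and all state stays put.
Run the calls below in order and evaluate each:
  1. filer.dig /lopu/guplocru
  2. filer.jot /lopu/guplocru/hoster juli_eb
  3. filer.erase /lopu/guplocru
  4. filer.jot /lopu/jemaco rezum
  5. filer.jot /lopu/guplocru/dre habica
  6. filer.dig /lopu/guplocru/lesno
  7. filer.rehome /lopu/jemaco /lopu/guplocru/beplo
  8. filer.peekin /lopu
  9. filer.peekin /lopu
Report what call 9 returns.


Answer: [deg, guplocru/]

Derivation:
Invoking filer.dig(p=/lopu/guplocru), and observe ok.
Now I run filer.jot(p=/lopu/guplocru/hoster, c=juli_eb), and get created.
I try filer.erase(p=/lopu/guplocru), and observe ToolError: not empty.
Then filer.jot(p=/lopu/jemaco, c=rezum), giving created.
I call filer.jot(p=/lopu/guplocru/dre, c=habica), and get created.
I call filer.dig(p=/lopu/guplocru/lesno), giving ok.
I use filer.rehome(s=/lopu/jemaco, d=/lopu/guplocru/beplo), yielding ok.
Using filer.peekin(p=/lopu), and see [deg, guplocru/].
I invoke filer.peekin(p=/lopu), → [deg, guplocru/].


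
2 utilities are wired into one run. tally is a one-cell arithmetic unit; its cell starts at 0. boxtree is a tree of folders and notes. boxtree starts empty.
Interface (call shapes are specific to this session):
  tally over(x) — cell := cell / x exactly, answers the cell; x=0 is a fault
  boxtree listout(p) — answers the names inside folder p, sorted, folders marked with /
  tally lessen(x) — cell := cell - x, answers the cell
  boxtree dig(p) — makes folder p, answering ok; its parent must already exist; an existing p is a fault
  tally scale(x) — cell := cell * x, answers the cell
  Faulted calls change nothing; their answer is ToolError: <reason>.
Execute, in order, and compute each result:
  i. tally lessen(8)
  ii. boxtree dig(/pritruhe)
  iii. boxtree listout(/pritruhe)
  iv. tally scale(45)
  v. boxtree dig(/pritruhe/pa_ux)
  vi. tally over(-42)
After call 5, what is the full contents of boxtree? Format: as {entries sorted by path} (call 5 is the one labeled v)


Answer: {pritruhe/, pritruhe/pa_ux/}

Derivation:
Do: tally lessen[x: 8]
See: -8
Do: boxtree dig[p: /pritruhe]
See: ok
Do: boxtree listout[p: /pritruhe]
See: []
Do: tally scale[x: 45]
See: -360
Do: boxtree dig[p: /pritruhe/pa_ux]
See: ok
Do: tally over[x: -42]
See: 60/7


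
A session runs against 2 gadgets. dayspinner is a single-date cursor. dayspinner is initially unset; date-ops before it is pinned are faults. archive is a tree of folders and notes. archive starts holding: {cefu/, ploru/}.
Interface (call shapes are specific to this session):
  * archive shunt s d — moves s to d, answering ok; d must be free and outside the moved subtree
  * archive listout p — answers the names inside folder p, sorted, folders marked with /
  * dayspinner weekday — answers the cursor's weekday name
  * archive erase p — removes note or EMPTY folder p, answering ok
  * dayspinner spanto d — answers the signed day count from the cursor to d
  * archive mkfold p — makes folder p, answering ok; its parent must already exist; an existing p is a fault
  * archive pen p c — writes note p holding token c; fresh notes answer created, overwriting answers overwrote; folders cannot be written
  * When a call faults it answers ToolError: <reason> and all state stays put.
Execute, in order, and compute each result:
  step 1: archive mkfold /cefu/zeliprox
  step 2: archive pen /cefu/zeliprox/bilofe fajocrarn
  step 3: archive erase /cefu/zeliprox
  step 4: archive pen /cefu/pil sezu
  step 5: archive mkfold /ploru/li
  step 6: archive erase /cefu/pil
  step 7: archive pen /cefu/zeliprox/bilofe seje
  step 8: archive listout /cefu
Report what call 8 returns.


>> archive mkfold(p→/cefu/zeliprox)
<< ok
>> archive pen(p→/cefu/zeliprox/bilofe, c→fajocrarn)
<< created
>> archive erase(p→/cefu/zeliprox)
<< ToolError: not empty
>> archive pen(p→/cefu/pil, c→sezu)
<< created
>> archive mkfold(p→/ploru/li)
<< ok
>> archive erase(p→/cefu/pil)
<< ok
>> archive pen(p→/cefu/zeliprox/bilofe, c→seje)
<< overwrote
>> archive listout(p→/cefu)
<< [zeliprox/]

Answer: [zeliprox/]


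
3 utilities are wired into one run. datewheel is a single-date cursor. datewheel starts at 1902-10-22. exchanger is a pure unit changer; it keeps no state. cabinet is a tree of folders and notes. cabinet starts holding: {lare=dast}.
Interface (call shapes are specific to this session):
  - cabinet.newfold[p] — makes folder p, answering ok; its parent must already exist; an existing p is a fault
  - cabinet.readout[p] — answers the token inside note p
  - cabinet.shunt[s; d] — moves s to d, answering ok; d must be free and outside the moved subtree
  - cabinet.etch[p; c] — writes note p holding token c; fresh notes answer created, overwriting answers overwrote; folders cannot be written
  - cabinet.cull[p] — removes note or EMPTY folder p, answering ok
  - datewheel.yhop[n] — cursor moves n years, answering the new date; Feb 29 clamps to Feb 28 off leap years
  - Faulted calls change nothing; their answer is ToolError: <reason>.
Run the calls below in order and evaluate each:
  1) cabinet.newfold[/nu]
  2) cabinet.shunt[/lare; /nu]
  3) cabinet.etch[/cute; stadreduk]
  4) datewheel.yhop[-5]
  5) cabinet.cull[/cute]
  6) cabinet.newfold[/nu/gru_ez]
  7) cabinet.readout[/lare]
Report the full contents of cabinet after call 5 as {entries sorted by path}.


Answer: {lare=dast, nu/}

Derivation:
I use newfold(p: /nu), and see ok.
I run shunt(s: /lare, d: /nu), and observe ToolError: exists.
Then etch(p: /cute, c: stadreduk): created.
I call yhop(n: -5), → 1897-10-22.
I call cull(p: /cute), — result: ok.
Invoking newfold(p: /nu/gru_ez): ok.
Using readout(p: /lare), yielding dast.


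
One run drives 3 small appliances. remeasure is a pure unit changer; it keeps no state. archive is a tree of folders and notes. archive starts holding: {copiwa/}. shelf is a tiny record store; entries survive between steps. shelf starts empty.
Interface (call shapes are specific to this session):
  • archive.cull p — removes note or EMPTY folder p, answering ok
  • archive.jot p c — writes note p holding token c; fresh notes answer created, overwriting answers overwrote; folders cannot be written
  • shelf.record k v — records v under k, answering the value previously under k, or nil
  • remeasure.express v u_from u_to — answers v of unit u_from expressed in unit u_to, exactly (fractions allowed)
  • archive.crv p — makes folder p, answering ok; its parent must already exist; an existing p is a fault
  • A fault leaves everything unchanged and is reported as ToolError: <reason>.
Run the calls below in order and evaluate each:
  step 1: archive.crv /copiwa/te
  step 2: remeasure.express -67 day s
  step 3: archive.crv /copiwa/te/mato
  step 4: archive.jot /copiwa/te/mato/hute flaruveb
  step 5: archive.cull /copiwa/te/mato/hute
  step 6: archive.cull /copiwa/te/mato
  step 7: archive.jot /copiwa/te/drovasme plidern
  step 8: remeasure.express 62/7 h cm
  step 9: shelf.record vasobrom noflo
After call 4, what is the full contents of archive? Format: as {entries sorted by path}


==> archive.crv(p: /copiwa/te)
<== ok
==> remeasure.express(v: -67, u_from: day, u_to: s)
<== -5788800
==> archive.crv(p: /copiwa/te/mato)
<== ok
==> archive.jot(p: /copiwa/te/mato/hute, c: flaruveb)
<== created
==> archive.cull(p: /copiwa/te/mato/hute)
<== ok
==> archive.cull(p: /copiwa/te/mato)
<== ok
==> archive.jot(p: /copiwa/te/drovasme, c: plidern)
<== created
==> remeasure.express(v: 62/7, u_from: h, u_to: cm)
<== ToolError: incompatible units
==> shelf.record(k: vasobrom, v: noflo)
<== nil

Answer: {copiwa/, copiwa/te/, copiwa/te/mato/, copiwa/te/mato/hute=flaruveb}


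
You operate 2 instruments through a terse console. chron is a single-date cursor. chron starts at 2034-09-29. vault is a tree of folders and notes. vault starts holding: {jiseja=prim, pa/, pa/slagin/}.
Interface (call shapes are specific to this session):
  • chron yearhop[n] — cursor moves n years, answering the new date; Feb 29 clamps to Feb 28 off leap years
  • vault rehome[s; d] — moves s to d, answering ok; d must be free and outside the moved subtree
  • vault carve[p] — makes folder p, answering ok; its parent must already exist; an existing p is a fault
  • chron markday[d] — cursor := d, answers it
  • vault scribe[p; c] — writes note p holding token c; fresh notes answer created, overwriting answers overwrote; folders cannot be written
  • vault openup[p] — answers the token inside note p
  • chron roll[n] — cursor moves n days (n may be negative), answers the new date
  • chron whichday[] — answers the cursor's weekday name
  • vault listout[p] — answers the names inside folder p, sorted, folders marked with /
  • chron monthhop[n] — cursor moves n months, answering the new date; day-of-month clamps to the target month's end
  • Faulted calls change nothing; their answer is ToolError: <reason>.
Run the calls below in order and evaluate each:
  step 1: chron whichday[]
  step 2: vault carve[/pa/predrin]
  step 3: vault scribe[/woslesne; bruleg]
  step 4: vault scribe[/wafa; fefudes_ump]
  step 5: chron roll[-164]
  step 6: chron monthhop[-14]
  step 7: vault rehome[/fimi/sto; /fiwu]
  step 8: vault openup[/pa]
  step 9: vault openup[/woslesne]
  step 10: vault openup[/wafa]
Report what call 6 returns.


Answer: 2033-02-18

Derivation:
I call chron whichday(), — result: Friday.
Invoking vault carve on p=/pa/predrin, giving ok.
Then vault scribe on p=/woslesne, c=bruleg, → created.
I try vault scribe on p=/wafa, c=fefudes_ump, and get created.
I invoke chron roll on n=-164, giving 2034-04-18.
Then chron monthhop on n=-14, and get 2033-02-18.
Now I run vault rehome on s=/fimi/sto, d=/fiwu: ToolError: not found.
Invoking vault openup on p=/pa: ToolError: is a directory.
Now I run vault openup on p=/woslesne, and observe bruleg.
Then vault openup on p=/wafa, and get fefudes_ump.


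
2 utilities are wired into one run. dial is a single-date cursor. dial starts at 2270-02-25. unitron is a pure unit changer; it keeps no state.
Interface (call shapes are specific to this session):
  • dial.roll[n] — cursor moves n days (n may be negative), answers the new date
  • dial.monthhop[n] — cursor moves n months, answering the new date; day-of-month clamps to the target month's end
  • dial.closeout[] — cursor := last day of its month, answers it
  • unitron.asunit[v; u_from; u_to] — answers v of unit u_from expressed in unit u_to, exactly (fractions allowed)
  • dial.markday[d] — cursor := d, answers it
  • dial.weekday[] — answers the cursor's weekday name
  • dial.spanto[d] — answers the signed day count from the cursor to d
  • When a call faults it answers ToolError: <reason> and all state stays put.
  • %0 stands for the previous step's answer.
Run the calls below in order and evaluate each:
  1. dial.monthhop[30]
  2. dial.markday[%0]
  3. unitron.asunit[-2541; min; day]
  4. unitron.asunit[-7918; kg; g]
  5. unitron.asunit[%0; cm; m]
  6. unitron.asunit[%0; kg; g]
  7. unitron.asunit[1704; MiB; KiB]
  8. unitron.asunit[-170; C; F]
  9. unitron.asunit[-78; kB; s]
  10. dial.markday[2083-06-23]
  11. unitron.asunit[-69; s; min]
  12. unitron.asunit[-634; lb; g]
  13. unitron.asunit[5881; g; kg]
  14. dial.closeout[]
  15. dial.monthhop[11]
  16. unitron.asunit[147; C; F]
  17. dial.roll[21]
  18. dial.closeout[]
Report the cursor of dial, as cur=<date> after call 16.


==> dial.monthhop(n: 30)
<== 2272-08-25
==> dial.markday(d: %0)
<== 2272-08-25
==> unitron.asunit(v: -2541, u_from: min, u_to: day)
<== -847/480
==> unitron.asunit(v: -7918, u_from: kg, u_to: g)
<== -7918000
==> unitron.asunit(v: %0, u_from: cm, u_to: m)
<== -79180
==> unitron.asunit(v: %0, u_from: kg, u_to: g)
<== -79180000
==> unitron.asunit(v: 1704, u_from: MiB, u_to: KiB)
<== 1744896
==> unitron.asunit(v: -170, u_from: C, u_to: F)
<== -274
==> unitron.asunit(v: -78, u_from: kB, u_to: s)
<== ToolError: incompatible units
==> dial.markday(d: 2083-06-23)
<== 2083-06-23
==> unitron.asunit(v: -69, u_from: s, u_to: min)
<== -23/20
==> unitron.asunit(v: -634, u_from: lb, u_to: g)
<== -14378878129/50000
==> unitron.asunit(v: 5881, u_from: g, u_to: kg)
<== 5881/1000
==> dial.closeout()
<== 2083-06-30
==> dial.monthhop(n: 11)
<== 2084-05-30
==> unitron.asunit(v: 147, u_from: C, u_to: F)
<== 1483/5
==> dial.roll(n: 21)
<== 2084-06-20
==> dial.closeout()
<== 2084-06-30

Answer: cur=2084-05-30


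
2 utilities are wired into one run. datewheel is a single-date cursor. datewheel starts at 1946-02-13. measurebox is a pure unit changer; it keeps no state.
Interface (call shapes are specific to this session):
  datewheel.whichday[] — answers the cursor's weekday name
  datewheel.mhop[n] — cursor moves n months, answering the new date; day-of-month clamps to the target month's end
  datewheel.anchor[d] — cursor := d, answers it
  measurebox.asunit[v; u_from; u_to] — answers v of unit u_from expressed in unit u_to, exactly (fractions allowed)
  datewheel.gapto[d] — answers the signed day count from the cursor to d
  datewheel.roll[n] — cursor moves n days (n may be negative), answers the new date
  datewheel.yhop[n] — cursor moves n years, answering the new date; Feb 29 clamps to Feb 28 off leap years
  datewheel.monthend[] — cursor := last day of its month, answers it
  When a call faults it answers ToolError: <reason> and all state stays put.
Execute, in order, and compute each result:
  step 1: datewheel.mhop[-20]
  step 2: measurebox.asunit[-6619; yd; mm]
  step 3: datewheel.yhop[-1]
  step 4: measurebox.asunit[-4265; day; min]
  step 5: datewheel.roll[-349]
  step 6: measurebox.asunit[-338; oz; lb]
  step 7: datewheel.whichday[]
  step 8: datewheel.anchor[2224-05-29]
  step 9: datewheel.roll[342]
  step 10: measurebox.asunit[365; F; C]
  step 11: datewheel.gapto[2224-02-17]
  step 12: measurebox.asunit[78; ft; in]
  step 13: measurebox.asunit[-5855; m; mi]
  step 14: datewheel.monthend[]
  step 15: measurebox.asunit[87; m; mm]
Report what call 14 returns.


I run mhop passing n→-20, — result: 1944-06-13.
I try asunit passing v→-6619, u_from→yd, u_to→mm, giving -30262068/5.
Then yhop passing n→-1, and get 1943-06-13.
Then asunit passing v→-4265, u_from→day, u_to→min, which returns -6141600.
I call roll passing n→-349, which returns 1942-06-29.
Now I run asunit passing v→-338, u_from→oz, u_to→lb, which returns -169/8.
I invoke whichday(), which returns Monday.
I use anchor passing d→2224-05-29, giving 2224-05-29.
I invoke roll passing n→342, and get 2225-05-06.
I run asunit passing v→365, u_from→F, u_to→C, and see 185.
Next I call gapto passing d→2224-02-17: -444.
Using asunit passing v→78, u_from→ft, u_to→in, — result: 936.
Using asunit passing v→-5855, u_from→m, u_to→mi, and get -731875/201168.
I use monthend(), yielding 2225-05-31.
I call asunit passing v→87, u_from→m, u_to→mm, → 87000.

Answer: 2225-05-31


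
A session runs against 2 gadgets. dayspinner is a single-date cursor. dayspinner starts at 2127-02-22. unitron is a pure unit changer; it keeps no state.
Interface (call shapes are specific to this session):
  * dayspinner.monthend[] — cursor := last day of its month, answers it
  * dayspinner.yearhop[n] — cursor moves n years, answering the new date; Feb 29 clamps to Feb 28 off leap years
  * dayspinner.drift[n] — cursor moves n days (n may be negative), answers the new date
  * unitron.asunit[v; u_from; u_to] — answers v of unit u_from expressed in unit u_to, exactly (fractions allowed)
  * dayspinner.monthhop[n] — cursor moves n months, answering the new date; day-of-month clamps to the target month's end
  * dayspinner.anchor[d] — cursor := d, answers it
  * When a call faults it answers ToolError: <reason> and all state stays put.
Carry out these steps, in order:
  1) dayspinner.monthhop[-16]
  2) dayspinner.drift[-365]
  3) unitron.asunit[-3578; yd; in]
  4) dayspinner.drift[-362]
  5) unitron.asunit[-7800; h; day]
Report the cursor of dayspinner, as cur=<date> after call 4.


Answer: cur=2123-10-26

Derivation:
I run dayspinner.monthhop with n→-16: 2125-10-22.
I use dayspinner.drift with n→-365, → 2124-10-22.
Calling unitron.asunit with v→-3578, u_from→yd, u_to→in, — result: -128808.
I try dayspinner.drift with n→-362, yielding 2123-10-26.
I use unitron.asunit with v→-7800, u_from→h, u_to→day, and observe -325.


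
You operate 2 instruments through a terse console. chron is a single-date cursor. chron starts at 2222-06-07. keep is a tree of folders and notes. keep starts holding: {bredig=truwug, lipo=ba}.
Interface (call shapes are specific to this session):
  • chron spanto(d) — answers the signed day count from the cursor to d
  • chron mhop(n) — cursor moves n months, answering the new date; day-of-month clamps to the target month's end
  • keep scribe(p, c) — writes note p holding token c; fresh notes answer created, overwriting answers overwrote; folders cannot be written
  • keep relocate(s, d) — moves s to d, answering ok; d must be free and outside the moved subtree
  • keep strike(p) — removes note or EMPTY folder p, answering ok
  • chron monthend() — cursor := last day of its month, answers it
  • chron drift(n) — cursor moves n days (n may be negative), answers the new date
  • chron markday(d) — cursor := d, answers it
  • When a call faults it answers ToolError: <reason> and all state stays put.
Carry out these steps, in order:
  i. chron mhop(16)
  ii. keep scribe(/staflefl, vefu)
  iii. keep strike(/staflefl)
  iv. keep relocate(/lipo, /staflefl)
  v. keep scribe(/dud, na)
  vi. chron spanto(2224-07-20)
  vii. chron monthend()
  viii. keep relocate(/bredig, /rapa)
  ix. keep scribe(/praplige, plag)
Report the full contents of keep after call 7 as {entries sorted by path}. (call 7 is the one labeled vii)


Next I call chron mhop passing n→16, and get 2223-10-07.
I invoke keep scribe passing p→/staflefl, c→vefu, and get created.
I invoke keep strike passing p→/staflefl: ok.
Now I run keep relocate passing s→/lipo, d→/staflefl, giving ok.
Next I call keep scribe passing p→/dud, c→na, yielding created.
I invoke chron spanto passing d→2224-07-20, and get 287.
I use chron monthend(), and see 2223-10-31.
Then keep relocate passing s→/bredig, d→/rapa, and observe ok.
Next I call keep scribe passing p→/praplige, c→plag, and get created.

Answer: {bredig=truwug, dud=na, staflefl=ba}


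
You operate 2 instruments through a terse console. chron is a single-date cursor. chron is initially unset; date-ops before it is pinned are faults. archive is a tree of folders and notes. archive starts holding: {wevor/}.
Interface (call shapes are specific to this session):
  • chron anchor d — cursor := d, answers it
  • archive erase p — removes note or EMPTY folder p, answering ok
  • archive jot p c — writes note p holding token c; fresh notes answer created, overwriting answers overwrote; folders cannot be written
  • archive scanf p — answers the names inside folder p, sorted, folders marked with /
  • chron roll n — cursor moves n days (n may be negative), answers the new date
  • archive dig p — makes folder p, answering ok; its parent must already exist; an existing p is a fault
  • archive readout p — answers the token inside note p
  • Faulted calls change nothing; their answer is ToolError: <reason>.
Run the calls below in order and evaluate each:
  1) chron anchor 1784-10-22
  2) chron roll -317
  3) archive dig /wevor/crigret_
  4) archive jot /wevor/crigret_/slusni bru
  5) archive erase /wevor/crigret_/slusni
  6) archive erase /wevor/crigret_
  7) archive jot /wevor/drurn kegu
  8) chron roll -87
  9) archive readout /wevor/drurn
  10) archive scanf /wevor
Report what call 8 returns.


Answer: 1783-09-14

Derivation:
Act: chron anchor[d: 1784-10-22]
Obs: 1784-10-22
Act: chron roll[n: -317]
Obs: 1783-12-10
Act: archive dig[p: /wevor/crigret_]
Obs: ok
Act: archive jot[p: /wevor/crigret_/slusni; c: bru]
Obs: created
Act: archive erase[p: /wevor/crigret_/slusni]
Obs: ok
Act: archive erase[p: /wevor/crigret_]
Obs: ok
Act: archive jot[p: /wevor/drurn; c: kegu]
Obs: created
Act: chron roll[n: -87]
Obs: 1783-09-14
Act: archive readout[p: /wevor/drurn]
Obs: kegu
Act: archive scanf[p: /wevor]
Obs: [drurn]


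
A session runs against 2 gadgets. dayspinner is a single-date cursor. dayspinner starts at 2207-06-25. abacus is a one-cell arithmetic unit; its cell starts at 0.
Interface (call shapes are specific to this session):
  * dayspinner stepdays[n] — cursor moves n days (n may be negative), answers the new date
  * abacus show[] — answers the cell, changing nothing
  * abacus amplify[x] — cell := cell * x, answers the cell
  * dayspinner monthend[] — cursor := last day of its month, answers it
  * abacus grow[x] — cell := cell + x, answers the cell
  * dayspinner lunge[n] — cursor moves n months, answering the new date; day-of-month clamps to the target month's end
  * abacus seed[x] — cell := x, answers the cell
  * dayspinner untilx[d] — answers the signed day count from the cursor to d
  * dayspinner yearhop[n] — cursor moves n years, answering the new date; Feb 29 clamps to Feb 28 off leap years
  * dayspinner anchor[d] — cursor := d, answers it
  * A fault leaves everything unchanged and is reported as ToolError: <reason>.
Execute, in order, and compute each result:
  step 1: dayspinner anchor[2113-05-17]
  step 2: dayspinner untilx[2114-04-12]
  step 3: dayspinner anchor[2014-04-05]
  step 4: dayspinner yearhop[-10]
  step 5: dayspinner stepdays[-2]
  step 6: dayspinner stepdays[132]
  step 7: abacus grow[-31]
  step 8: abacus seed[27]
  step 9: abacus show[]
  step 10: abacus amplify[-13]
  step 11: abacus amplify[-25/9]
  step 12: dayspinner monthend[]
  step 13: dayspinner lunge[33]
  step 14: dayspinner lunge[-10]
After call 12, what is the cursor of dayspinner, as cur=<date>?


Answer: cur=2004-08-31

Derivation:
==> dayspinner anchor(d: 2113-05-17)
<== 2113-05-17
==> dayspinner untilx(d: 2114-04-12)
<== 330
==> dayspinner anchor(d: 2014-04-05)
<== 2014-04-05
==> dayspinner yearhop(n: -10)
<== 2004-04-05
==> dayspinner stepdays(n: -2)
<== 2004-04-03
==> dayspinner stepdays(n: 132)
<== 2004-08-13
==> abacus grow(x: -31)
<== -31
==> abacus seed(x: 27)
<== 27
==> abacus show()
<== 27
==> abacus amplify(x: -13)
<== -351
==> abacus amplify(x: -25/9)
<== 975
==> dayspinner monthend()
<== 2004-08-31
==> dayspinner lunge(n: 33)
<== 2007-05-31
==> dayspinner lunge(n: -10)
<== 2006-07-31


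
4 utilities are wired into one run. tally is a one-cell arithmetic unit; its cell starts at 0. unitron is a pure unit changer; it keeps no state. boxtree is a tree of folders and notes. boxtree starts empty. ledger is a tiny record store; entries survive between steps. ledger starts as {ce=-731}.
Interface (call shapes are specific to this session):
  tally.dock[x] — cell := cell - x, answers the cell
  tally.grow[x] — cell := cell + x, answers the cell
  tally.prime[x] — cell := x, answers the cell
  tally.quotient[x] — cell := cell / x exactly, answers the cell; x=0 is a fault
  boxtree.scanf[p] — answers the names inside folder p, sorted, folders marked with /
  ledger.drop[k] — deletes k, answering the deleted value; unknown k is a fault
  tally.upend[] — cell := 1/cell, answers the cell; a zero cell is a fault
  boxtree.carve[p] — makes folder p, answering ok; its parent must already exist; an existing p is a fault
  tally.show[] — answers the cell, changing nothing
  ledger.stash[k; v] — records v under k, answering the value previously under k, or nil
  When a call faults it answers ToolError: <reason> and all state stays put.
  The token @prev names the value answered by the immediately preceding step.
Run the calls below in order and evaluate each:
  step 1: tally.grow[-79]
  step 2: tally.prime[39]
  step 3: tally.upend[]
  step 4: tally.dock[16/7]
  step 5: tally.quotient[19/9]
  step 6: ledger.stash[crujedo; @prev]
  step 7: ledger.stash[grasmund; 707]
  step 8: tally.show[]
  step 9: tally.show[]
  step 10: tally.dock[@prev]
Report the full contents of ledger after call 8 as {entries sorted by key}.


Answer: {ce=-731, crujedo=-1851/1729, grasmund=707}

Derivation:
-> tally.grow(x→-79)
<- -79
-> tally.prime(x→39)
<- 39
-> tally.upend()
<- 1/39
-> tally.dock(x→16/7)
<- -617/273
-> tally.quotient(x→19/9)
<- -1851/1729
-> ledger.stash(k→crujedo, v→@prev)
<- nil
-> ledger.stash(k→grasmund, v→707)
<- nil
-> tally.show()
<- -1851/1729
-> tally.show()
<- -1851/1729
-> tally.dock(x→@prev)
<- 0


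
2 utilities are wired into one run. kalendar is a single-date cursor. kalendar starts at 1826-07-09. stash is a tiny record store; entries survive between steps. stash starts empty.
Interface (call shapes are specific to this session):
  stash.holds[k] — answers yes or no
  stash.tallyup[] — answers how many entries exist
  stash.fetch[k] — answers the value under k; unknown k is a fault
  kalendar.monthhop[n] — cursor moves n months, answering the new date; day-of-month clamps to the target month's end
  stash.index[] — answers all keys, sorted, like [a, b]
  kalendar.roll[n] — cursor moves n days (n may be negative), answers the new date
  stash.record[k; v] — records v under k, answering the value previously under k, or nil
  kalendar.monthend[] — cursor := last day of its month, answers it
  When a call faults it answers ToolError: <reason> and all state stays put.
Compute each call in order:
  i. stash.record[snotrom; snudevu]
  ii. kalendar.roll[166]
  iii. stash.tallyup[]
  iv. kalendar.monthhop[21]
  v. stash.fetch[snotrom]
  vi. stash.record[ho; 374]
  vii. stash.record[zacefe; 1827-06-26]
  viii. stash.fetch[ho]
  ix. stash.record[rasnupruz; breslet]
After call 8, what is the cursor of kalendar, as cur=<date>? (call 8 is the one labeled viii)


·→ stash.record(k: snotrom, v: snudevu)
·← nil
·→ kalendar.roll(n: 166)
·← 1826-12-22
·→ stash.tallyup()
·← 1
·→ kalendar.monthhop(n: 21)
·← 1828-09-22
·→ stash.fetch(k: snotrom)
·← snudevu
·→ stash.record(k: ho, v: 374)
·← nil
·→ stash.record(k: zacefe, v: 1827-06-26)
·← nil
·→ stash.fetch(k: ho)
·← 374
·→ stash.record(k: rasnupruz, v: breslet)
·← nil

Answer: cur=1828-09-22


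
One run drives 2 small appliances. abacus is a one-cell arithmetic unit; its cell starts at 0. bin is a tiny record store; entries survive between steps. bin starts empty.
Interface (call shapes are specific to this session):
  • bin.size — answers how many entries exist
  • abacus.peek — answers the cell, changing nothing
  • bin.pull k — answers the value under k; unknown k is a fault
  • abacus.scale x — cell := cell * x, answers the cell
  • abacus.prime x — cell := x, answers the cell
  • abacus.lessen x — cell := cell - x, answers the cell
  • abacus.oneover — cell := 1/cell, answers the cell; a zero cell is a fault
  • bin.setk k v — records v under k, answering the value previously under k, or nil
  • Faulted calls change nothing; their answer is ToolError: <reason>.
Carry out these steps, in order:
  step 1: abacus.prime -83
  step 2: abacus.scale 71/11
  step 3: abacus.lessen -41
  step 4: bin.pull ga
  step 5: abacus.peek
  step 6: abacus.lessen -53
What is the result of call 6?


Answer: -4859/11

Derivation:
I call prime with -83, and observe -83.
Next I call scale with 71/11, and get -5893/11.
Invoking lessen with -41, yielding -5442/11.
Calling pull with ga, and see ToolError: no such key ga.
Invoking peek, giving -5442/11.
Now I run lessen with -53, — result: -4859/11.
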